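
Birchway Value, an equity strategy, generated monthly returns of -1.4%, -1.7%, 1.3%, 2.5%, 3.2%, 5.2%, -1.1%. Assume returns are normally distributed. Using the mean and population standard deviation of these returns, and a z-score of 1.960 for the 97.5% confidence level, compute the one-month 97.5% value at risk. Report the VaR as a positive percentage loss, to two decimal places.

Mean return r̄ = 8.00 / 7 = 1.1429%
Population std dev = √[42.1371 / 7] = 2.4535%
VaR = −(r̄ − z·σ) = −(1.1429 − 1.960 × 2.4535) = −(-3.6660) = 3.6660%

3.67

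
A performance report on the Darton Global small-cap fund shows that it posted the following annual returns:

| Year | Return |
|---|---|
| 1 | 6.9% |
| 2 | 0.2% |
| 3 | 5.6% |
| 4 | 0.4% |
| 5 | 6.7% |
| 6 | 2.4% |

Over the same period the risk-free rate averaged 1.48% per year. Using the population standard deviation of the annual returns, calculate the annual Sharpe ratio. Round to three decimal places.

Mean return μ = 22.20 / 6 = 3.7000%
Population std dev = √[47.6800 / 6] = 2.8190%
Sharpe = (μ − rf) / σ = (3.7000 − 1.48) / 2.8190 = 2.2200 / 2.8190 = 0.7875

0.788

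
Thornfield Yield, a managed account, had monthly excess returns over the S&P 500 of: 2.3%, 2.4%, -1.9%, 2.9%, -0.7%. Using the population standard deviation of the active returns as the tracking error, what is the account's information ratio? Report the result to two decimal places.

r̄ = (2.3 + 2.4 − 1.9 + 2.9 − 0.7) / 5 = 5.00 / 5 = 1.0000%
Population σ = √[Σ(r − r̄)² / 5] = √[18.5600 / 5] = √3.7120 = 1.9267%
IR = r̄ / tracking error = 1.0000 / 1.9267 = 0.5190

0.52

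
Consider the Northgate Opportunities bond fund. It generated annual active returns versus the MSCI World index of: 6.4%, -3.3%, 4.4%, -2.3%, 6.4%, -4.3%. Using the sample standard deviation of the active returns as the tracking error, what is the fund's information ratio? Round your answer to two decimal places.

r̄ = (6.4 − 3.3 + 4.4 − 2.3 + 6.4 − 4.3) / 6 = 7.30 / 6 = 1.2167%
Sample std dev = √[127.0683 / 5] = 5.0412%
IR = r̄ / tracking error = 1.2167 / 5.0412 = 0.2414

0.24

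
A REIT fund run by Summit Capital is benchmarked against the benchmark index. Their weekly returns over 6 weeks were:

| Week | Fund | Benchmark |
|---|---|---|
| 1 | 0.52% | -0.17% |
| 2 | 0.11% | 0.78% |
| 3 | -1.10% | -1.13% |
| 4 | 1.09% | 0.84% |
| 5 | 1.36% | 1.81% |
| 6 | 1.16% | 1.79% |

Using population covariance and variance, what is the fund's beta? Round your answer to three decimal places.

r̄p = 0.5233%,  r̄m = 0.6533%
Cov = Σ(rp − r̄p)(rm − r̄m) / 6 = 0.7738
Var(rm) = Σ(rm − r̄m)² / 6 = 1.0898
β = Cov / Var = 0.7738 / 1.0898 = 0.7100

0.710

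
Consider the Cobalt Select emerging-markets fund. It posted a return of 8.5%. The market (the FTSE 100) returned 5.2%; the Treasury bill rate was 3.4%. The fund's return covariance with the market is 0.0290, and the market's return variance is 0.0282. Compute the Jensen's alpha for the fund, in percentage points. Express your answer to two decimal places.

3.25

β = Cov / Var = 0.0290 / 0.0282 = 1.0284
E[R] = Rf + β(Rm − Rf) = 3.4% + 1.0284 × (5.2% − 3.4%) = 5.2511%
α = Rp − E[R] = 8.5% − 5.2511% = 3.2489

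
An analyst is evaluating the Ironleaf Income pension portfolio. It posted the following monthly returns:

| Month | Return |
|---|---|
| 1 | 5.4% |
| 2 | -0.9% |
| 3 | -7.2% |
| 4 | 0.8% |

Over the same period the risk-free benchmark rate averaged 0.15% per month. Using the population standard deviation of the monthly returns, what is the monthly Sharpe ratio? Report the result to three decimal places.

μ = (5.4 − 0.9 − 7.2 + 0.8) / 4 = -1.90 / 4 = -0.4750%
Population σ = √[Σ(r − μ)² / 4] = √[81.5475 / 4] = √20.3869 = 4.5152%
Sharpe = (μ − rf) / σ = (-0.4750 − 0.15) / 4.5152 = -0.6250 / 4.5152 = -0.1384

-0.138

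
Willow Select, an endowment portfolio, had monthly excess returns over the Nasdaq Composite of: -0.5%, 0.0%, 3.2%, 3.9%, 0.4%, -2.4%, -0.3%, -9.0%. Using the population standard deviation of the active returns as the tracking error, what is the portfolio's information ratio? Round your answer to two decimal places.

μ = (-0.5 + 0 + 3.2 + 3.9 + 0.4 − 2.4 − 0.3 − 9) / 8 = -4.70 / 8 = -0.5875%
Σ(r − μ)² = (-0.5 − (-0.5875))² + (0 − (-0.5875))² + … = 109.9488
population σ = √(109.9488 / 8) = √13.7436 = 3.7072%
IR = μ / tracking error = -0.5875 / 3.7072 = -0.1585

-0.16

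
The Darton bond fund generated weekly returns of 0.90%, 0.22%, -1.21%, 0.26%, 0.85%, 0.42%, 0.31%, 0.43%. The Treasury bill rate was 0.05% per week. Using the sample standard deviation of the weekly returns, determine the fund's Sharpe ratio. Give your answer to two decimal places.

0.34

r̄ = (0.9 + 0.22 − 1.21 + 0.26 + 0.85 + 0.42 + 0.31 + 0.43) / 8 = 2.180 / 8 = 0.2725%
Sample σ = √[Σ(r − r̄)² / 7] = √[2.9760 / 7] = √0.4251 = 0.6520%
Sharpe = (r̄ − rf) / σ = (0.2725 − 0.05) / 0.6520 = 0.2225 / 0.6520 = 0.3413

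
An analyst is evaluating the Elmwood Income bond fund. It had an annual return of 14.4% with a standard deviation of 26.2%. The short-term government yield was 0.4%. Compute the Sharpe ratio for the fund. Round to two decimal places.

Sharpe = (Rp − Rf) / σp = (14.4% − 0.4%) / 26.2% = 14.00% / 26.2% = 0.5344

0.53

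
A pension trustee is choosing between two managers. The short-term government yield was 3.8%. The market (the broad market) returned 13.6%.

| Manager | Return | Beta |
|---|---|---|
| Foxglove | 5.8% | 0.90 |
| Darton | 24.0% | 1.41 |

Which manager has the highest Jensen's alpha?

Darton

Foxglove: α = 5.8% − [3.8% + 0.90 × (13.6% − 3.8%)] = -6.820
Darton: α = 24.0% − [3.8% + 1.41 × (13.6% − 3.8%)] = 6.382
Highest: Darton (6.382).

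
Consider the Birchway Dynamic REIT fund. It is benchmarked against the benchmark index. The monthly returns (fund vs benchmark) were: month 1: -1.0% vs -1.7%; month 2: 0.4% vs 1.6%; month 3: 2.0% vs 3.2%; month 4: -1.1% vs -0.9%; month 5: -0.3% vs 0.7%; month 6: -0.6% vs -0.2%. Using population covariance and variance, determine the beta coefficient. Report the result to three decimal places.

0.627

r̄p = -0.1000%,  r̄m = 0.4500%
Cov = Σ(rp − r̄p)(rm − r̄m) / 6 = 1.6517
Var(rm) = Σ(rm − r̄m)² / 6 = 2.6358
β = Cov / Var = 1.6517 / 2.6358 = 0.6266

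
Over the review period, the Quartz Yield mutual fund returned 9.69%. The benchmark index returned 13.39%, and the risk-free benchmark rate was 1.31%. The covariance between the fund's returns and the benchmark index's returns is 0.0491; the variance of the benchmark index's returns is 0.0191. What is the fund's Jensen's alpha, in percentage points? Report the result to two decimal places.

-22.67

β = Cov / Var = 0.0491 / 0.0191 = 2.5707
E[R] = Rf + β(Rm − Rf) = 1.31% + 2.5707 × (13.39% − 1.31%) = 32.3641%
α = Rp − E[R] = 9.69% − 32.3641% = -22.6741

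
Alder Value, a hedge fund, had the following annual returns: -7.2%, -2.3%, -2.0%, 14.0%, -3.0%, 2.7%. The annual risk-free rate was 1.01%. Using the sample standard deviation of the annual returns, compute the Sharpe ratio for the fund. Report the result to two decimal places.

-0.09

r̄ = (-7.2 − 2.3 − 2 + 14 − 3 + 2.7) / 6 = 2.20 / 6 = 0.3667%
Sample σ = √[Σ(r − r̄)² / 5] = √[272.6133 / 5] = √54.5227 = 7.3839%
Sharpe = (r̄ − rf) / σ = (0.3667 − 1.01) / 7.3839 = -0.6433 / 7.3839 = -0.0871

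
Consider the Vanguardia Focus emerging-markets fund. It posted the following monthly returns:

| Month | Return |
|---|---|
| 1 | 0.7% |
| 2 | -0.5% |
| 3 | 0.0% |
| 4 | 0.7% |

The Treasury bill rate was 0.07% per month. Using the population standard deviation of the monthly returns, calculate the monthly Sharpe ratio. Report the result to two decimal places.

r̄ = (0.7 − 0.5 + 0 + 0.7) / 4 = 0.2250%
Σ(r − r̄)² = (0.7 − 0.2250)² + (-0.5 − 0.2250)² + (0 − 0.2250)² + … = 1.0275
σ = √[1.0275 / 4] = 0.5068%
Sharpe = (r̄ − rf) / σ = (0.2250 − 0.07) / 0.5068 = 0.1550 / 0.5068 = 0.3058

0.31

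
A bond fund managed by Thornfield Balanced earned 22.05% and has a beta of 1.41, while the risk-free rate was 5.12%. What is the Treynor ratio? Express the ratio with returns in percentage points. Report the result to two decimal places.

Treynor = (Rp − Rf) / β = (22.05% − 5.12%) / 1.41 = 16.93 / 1.41 = 12.0071

12.01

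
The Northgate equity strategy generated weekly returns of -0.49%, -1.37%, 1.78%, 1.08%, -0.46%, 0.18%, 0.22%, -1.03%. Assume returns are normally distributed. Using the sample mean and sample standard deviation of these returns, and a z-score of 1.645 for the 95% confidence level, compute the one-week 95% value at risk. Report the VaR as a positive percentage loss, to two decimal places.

Mean return μ = -0.090 / 8 = -0.0113%
Σ(r − μ)² = (-0.49 − (-0.0113))² + (-1.37 − (-0.0113))² + … = 7.8041
σ = √[7.8041 / 7] = 1.0559%
VaR = −(μ − z·σ) = −(-0.0113 − 1.645 × 1.0559) = −(-1.7483) = 1.7483%

1.75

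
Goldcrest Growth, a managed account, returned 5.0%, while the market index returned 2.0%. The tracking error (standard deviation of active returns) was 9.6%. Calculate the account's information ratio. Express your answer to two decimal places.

IR = (Rp − Rb) / TE = (5.0% − 2.0%) / 9.6% = 3.00% / 9.6% = 0.3125

0.31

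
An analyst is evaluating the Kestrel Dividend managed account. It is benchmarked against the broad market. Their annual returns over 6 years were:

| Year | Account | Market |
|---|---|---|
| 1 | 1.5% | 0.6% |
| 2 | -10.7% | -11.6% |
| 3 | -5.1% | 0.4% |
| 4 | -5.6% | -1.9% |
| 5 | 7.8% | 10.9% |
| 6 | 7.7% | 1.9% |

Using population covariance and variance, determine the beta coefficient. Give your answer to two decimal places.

r̄p = -0.7333%,  r̄m = 0.0500%
Cov = Σ(rp − r̄p)(rm − r̄m) / 6 = 38.9150
Var(rm) = Σ(rm − r̄m)² / 6 = 43.5158
β = Cov / Var = 38.9150 / 43.5158 = 0.8943

0.89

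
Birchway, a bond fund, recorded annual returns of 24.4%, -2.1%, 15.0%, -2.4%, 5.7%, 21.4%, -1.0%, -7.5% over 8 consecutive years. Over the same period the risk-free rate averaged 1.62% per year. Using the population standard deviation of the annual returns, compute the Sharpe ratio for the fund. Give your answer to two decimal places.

0.45

r̄ = (24.4 − 2.1 + 15 − 2.4 + 5.7 + 21.4 − 1 − 7.5) / 8 = 53.50 / 8 = 6.6875%
Population std dev = √[1020.4488 / 8] = 11.2941%
Sharpe = (r̄ − rf) / σ = (6.6875 − 1.62) / 11.2941 = 5.0675 / 11.2941 = 0.4487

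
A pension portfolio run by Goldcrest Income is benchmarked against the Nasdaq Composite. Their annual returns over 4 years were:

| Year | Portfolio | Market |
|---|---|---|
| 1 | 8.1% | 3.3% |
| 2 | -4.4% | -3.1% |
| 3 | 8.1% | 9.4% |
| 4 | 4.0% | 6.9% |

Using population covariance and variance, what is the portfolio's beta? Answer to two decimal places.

0.89

r̄p = 3.9500%,  r̄m = 4.1250%
Cov = Σ(rp − r̄p)(rm − r̄m) / 4 = 19.7338
Var(rm) = Σ(rm − r̄m)² / 4 = 22.1019
β = Cov / Var = 19.7338 / 22.1019 = 0.8929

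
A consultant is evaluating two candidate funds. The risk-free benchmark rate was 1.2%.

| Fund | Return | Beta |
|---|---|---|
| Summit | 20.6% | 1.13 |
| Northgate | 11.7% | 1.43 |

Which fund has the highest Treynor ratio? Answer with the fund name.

Summit

Summit: Treynor = (20.6% − 1.2%) / 1.13 = 17.168
Northgate: Treynor = (11.7% − 1.2%) / 1.43 = 7.343
Highest: Summit (17.168).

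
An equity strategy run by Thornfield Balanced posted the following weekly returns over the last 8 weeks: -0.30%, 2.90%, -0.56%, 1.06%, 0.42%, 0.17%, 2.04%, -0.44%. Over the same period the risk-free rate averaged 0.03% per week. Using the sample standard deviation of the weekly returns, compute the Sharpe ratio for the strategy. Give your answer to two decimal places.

0.50

r̄ = (-0.3 + 2.9 − 0.56 + 1.06 + 0.42 + 0.17 + 2.04 − 0.44) / 8 = 0.6613%
Σ(r − r̄)² = (-0.3 − 0.6613)² + (2.9 − 0.6613)² + … = 10.9997
σ = √[10.9997 / 7] = 1.2535%
Sharpe = (r̄ − rf) / σ = (0.6613 − 0.03) / 1.2535 = 0.6313 / 1.2535 = 0.5036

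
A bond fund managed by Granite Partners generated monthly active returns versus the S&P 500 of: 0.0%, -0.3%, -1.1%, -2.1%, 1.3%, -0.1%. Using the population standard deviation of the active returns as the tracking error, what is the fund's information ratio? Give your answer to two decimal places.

-0.37

Mean return μ = -2.30 / 6 = -0.3833%
Σ(r − μ)² = 6.5283; population σ = √(6.5283/6) = 1.0431%
IR = μ / tracking error = -0.3833 / 1.0431 = -0.3675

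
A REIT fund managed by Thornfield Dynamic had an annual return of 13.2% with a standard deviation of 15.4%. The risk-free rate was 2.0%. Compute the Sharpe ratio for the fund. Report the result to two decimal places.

Sharpe = (Rp − Rf) / σp = (13.2% − 2.0%) / 15.4% = 11.20% / 15.4% = 0.7273

0.73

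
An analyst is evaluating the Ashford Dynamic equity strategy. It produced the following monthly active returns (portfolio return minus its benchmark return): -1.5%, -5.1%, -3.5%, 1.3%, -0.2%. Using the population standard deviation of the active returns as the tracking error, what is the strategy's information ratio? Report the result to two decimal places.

μ = (-1.5 − 5.1 − 3.5 + 1.3 − 0.2) / 5 = -9.00 / 5 = -1.8000%
Σ(r − μ)² = (-1.5 − (-1.8000))² + (-5.1 − (-1.8000))² + … = 26.0400
population σ = √(26.0400 / 5) = √5.2080 = 2.2821%
IR = μ / tracking error = -1.8000 / 2.2821 = -0.7887

-0.79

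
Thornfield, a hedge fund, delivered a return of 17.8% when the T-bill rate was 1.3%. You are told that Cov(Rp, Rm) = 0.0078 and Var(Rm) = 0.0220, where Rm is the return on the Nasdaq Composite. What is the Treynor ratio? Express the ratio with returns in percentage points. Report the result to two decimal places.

β = Cov / Var = 0.0078 / 0.0220 = 0.3545
Treynor = (Rp − Rf) / β = (17.8% − 1.3%) / 0.3545 = 16.50 / 0.3545 = 46.5444

46.54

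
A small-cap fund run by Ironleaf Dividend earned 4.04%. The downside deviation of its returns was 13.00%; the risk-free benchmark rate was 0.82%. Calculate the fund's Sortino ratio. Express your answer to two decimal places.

0.25

Sortino = (Rp − Rf) / σd = (4.04% − 0.82%) / 13.00% = 3.22% / 13.00% = 0.2477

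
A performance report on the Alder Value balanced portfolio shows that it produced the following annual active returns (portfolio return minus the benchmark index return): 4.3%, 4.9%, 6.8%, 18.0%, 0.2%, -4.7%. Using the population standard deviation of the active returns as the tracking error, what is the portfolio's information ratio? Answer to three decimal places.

0.707

r̄ = (4.3 + 4.9 + 6.8 + 18 + 0.2 − 4.7) / 6 = 29.50 / 6 = 4.9167%
Σ(r − r̄)² = 289.8283; population σ = √(289.8283/6) = 6.9502%
IR = r̄ / tracking error = 4.9167 / 6.9502 = 0.7074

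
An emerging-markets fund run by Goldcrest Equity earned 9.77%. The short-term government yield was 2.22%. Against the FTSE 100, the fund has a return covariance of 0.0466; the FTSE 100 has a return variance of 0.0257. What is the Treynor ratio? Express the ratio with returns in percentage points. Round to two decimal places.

4.16

β = Cov / Var = 0.0466 / 0.0257 = 1.8132
Treynor = (Rp − Rf) / β = (9.77% − 2.22%) / 1.8132 = 7.55 / 1.8132 = 4.1639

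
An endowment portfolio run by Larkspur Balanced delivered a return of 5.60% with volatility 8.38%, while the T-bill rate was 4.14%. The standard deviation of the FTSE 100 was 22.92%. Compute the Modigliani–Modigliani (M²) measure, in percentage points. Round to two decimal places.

8.13

Sharpe = (Rp − Rf) / σp = (5.60% − 4.14%) / 8.38% = 0.1742
M² = Rf + Sharpe × σm = 4.14% + 0.1742 × 22.92% = 8.1327%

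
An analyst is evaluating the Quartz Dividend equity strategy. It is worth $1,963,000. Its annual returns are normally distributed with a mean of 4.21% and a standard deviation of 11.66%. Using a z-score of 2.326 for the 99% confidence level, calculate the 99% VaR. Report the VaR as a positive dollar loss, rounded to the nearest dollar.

$449,746

Return at the 99% tail: μ − z·σ = 4.21% − 2.326 × 11.66% = 4.21 − 27.12116 = -22.91116%
VaR = −(-22.91116%) × $1,963,000 = 22.91116% × $1,963,000 = $449,746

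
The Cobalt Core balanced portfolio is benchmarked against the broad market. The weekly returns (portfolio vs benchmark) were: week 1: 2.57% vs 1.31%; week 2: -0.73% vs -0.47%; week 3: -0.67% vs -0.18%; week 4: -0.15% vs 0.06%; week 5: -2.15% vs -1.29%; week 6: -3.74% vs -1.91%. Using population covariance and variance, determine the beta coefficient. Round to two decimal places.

r̄p = -0.8117%,  r̄m = -0.4133%
Cov = Σ(rp − r̄p)(rm − r̄m) / 6 = 1.9542
Var(rm) = Σ(rm − r̄m)² / 6 = 1.0434
β = Cov / Var = 1.9542 / 1.0434 = 1.8729

1.87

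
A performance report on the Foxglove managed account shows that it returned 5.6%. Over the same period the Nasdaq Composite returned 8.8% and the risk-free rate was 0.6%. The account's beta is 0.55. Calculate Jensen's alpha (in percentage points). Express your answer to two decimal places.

0.49

CAPM expected return = Rf + β(Rm − Rf) = 0.6% + 0.55 × (8.8% − 0.6%) = 0.6 + 0.55 × 8.20 = 5.1100%
Jensen's α = Rp − E[R] = 5.6% − 5.1100% = 0.4900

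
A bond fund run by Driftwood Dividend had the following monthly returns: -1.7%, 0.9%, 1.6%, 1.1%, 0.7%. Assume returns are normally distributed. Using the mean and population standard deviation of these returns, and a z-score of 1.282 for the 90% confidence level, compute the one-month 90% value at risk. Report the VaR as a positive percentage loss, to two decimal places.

0.95

r̄ = (-1.7 + 0.9 + 1.6 + 1.1 + 0.7) / 5 = 0.5200%
Σ(r − r̄)² = (-1.7 − 0.5200)² + (0.9 − 0.5200)² + (1.6 − 0.5200)² + … = 6.6080
population σ = √(6.6080 / 5) = √1.3216 = 1.1496%
VaR = −(r̄ − z·σ) = −(0.5200 − 1.282 × 1.1496) = −(-0.9538) = 0.9538%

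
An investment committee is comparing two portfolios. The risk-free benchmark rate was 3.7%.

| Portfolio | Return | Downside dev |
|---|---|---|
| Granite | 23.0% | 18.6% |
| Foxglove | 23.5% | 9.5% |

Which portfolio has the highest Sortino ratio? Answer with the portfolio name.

Foxglove

Granite: Sortino ratio = (23.0% − 3.7%) / 18.6% = 1.038
Foxglove: Sortino ratio = (23.5% − 3.7%) / 9.5% = 2.084
Highest: Foxglove (2.084).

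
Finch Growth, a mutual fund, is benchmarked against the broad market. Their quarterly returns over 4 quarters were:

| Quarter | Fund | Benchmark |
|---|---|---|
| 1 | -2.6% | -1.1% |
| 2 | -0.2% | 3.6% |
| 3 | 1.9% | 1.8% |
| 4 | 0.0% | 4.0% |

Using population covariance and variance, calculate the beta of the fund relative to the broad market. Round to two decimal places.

0.46

r̄p = -0.2250%,  r̄m = 2.0750%
Cov = Σ(rp − r̄p)(rm − r̄m) / 4 = 1.8569
Var(rm) = Σ(rm − r̄m)² / 4 = 4.0469
β = Cov / Var = 1.8569 / 4.0469 = 0.4588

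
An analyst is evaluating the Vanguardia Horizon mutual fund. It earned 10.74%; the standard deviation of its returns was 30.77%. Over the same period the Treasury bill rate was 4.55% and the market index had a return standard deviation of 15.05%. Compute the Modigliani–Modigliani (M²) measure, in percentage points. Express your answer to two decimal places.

7.58

Sharpe = (Rp − Rf) / σp = (10.74% − 4.55%) / 30.77% = 0.2012
M² = Rf + Sharpe × σm = 4.55% + 0.2012 × 15.05% = 7.5781%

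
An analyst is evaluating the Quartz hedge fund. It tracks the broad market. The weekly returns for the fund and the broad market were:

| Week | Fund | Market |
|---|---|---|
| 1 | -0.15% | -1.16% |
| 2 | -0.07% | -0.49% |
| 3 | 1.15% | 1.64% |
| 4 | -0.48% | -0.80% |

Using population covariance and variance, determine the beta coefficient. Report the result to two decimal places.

r̄p = 0.1125%,  r̄m = -0.2025%
Cov = Σ(rp − r̄p)(rm − r̄m) / 4 = 0.6424
Var(rm) = Σ(rm − r̄m)² / 4 = 1.1878
β = Cov / Var = 0.6424 / 1.1878 = 0.5408

0.54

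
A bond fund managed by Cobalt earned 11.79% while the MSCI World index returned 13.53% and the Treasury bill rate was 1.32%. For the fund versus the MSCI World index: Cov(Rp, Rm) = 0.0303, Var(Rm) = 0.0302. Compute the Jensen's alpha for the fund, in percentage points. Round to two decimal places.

-1.78

β = Cov / Var = 0.0303 / 0.0302 = 1.0033
E[R] = Rf + β(Rm − Rf) = 1.32% + 1.0033 × (13.53% − 1.32%) = 13.5703%
α = Rp − E[R] = 11.79% − 13.5703% = -1.7803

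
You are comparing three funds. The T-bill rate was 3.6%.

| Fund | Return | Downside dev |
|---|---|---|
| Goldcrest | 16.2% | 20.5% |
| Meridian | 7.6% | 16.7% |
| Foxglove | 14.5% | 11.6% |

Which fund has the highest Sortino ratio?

Goldcrest: Sortino ratio = (16.2% − 3.6%) / 20.5% = 0.615
Meridian: Sortino ratio = (7.6% − 3.6%) / 16.7% = 0.240
Foxglove: Sortino ratio = (14.5% − 3.6%) / 11.6% = 0.940
Highest: Foxglove (0.940).

Foxglove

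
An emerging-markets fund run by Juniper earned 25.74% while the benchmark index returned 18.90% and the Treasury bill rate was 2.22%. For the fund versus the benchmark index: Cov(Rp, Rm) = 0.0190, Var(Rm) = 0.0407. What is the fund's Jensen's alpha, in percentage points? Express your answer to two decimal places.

15.73

β = Cov / Var = 0.0190 / 0.0407 = 0.4668
E[R] = Rf + β(Rm − Rf) = 2.22% + 0.4668 × (18.90% − 2.22%) = 10.0062%
α = Rp − E[R] = 25.74% − 10.0062% = 15.7338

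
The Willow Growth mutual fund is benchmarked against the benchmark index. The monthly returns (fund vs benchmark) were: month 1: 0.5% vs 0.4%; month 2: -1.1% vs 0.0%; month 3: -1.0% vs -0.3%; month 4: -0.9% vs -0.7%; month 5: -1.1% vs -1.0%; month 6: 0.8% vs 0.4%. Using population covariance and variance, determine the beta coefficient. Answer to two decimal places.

1.20

r̄p = -0.4667%,  r̄m = -0.2000%
Cov = Σ(rp − r̄p)(rm − r̄m) / 6 = 0.3317
Var(rm) = Σ(rm − r̄m)² / 6 = 0.2767
β = Cov / Var = 0.3317 / 0.2767 = 1.1988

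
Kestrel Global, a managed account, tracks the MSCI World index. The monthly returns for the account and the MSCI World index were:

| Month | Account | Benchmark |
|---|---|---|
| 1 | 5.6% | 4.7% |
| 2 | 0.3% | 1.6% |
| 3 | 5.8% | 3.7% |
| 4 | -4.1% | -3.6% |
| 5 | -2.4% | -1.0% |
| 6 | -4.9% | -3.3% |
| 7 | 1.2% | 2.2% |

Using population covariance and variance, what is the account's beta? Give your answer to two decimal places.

r̄p = 0.2143%,  r̄m = 0.6143%
Cov = Σ(rp − r̄p)(rm − r̄m) / 7 = 11.9012
Var(rm) = Σ(rm − r̄m)² / 7 = 9.3412
β = Cov / Var = 11.9012 / 9.3412 = 1.2741

1.27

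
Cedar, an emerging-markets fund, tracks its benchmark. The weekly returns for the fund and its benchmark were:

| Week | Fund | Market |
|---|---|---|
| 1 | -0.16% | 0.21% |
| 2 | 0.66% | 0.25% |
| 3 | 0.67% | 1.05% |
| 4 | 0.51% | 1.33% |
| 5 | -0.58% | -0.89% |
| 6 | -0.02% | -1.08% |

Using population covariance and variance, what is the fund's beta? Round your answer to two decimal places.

0.39

r̄p = 0.1800%,  r̄m = 0.1450%
Cov = Σ(rp − r̄p)(rm − r̄m) / 6 = 0.3157
Var(rm) = Σ(rm − r̄m)² / 6 = 0.8017
β = Cov / Var = 0.3157 / 0.8017 = 0.3938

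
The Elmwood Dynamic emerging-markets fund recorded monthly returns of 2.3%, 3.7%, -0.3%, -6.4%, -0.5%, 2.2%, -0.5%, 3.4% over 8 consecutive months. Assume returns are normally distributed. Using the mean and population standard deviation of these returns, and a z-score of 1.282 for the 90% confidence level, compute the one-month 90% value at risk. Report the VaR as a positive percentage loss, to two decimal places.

μ = (2.3 + 3.7 − 0.3 − 6.4 − 0.5 + 2.2 − 0.5 + 3.4) / 8 = 3.90 / 8 = 0.4875%
Σ(r − μ)² = (2.3 − 0.4875)² + (3.7 − 0.4875)² + … = 75.0288
population σ = √(75.0288 / 8) = √9.3786 = 3.0624%
VaR = −(μ − z·σ) = −(0.4875 − 1.282 × 3.0624) = −(-3.4385) = 3.4385%

3.44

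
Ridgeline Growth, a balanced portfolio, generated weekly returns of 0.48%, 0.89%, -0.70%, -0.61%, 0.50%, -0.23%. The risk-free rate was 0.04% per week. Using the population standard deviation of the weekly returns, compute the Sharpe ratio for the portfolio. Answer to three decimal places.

0.025

μ = (0.48 + 0.89 − 0.7 − 0.61 + 0.5 − 0.23) / 6 = 0.330 / 6 = 0.0550%
Population std dev = √[2.1694 / 6] = 0.6013%
Sharpe = (μ − rf) / σ = (0.0550 − 0.04) / 0.6013 = 0.0150 / 0.6013 = 0.0249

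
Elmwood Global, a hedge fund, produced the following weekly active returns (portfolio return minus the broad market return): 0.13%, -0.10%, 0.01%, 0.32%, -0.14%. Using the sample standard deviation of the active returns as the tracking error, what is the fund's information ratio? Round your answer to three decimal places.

0.236

μ = (0.13 − 0.1 + 0.01 + 0.32 − 0.14) / 5 = 0.0440%
Sample σ = √[Σ(r − μ)² / 4] = √[0.1393 / 4] = √0.0348 = 0.1865%
IR = μ / tracking error = 0.0440 / 0.1865 = 0.2359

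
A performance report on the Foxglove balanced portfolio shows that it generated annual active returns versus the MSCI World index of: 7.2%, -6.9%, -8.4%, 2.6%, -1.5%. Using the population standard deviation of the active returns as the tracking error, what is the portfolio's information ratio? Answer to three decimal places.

-0.241

r̄ = (7.2 − 6.9 − 8.4 + 2.6 − 1.5) / 5 = -1.4000%
Σ(r − r̄)² = 169.2200; population σ = √(169.2200/5) = 5.8176%
IR = r̄ / tracking error = -1.4000 / 5.8176 = -0.2406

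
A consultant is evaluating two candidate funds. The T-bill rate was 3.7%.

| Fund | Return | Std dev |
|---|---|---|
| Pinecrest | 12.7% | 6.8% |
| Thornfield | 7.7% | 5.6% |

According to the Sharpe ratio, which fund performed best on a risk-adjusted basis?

Pinecrest

Pinecrest: Sharpe ratio = (12.7% − 3.7%) / 6.8% = 1.324
Thornfield: Sharpe ratio = (7.7% − 3.7%) / 5.6% = 0.714
Highest: Pinecrest (1.324).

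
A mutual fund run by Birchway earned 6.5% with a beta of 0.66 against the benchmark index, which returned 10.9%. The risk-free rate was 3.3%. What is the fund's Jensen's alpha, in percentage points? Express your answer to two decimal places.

CAPM expected return = Rf + β(Rm − Rf) = 3.3% + 0.66 × (10.9% − 3.3%) = 3.3 + 0.66 × 7.60 = 8.3160%
Jensen's α = Rp − E[R] = 6.5% − 8.3160% = -1.8160

-1.82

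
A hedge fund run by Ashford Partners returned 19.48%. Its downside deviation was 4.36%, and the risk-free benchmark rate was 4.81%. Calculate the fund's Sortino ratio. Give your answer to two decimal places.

Sortino = (Rp − Rf) / σd = (19.48% − 4.81%) / 4.36% = 14.67% / 4.36% = 3.3647

3.36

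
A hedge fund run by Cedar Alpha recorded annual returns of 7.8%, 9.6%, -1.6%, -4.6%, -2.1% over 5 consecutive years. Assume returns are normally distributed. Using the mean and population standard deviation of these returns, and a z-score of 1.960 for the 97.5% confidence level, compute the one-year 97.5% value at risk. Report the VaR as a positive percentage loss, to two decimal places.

r̄ = (7.8 + 9.6 − 1.6 − 4.6 − 2.1) / 5 = 9.10 / 5 = 1.8200%
Population std dev = √[164.5680 / 5] = 5.7370%
VaR = −(r̄ − z·σ) = −(1.8200 − 1.960 × 5.7370) = −(-9.4245) = 9.4245%

9.42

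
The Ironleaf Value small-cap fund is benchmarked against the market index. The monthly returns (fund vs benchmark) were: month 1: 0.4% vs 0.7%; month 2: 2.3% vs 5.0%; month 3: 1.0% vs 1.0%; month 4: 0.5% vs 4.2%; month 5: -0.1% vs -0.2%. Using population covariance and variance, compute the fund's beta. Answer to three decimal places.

0.288

r̄p = 0.8200%,  r̄m = 2.1400%
Cov = Σ(rp − r̄p)(rm − r̄m) / 5 = 1.2252
Var(rm) = Σ(rm − r̄m)² / 5 = 4.2544
β = Cov / Var = 1.2252 / 4.2544 = 0.2880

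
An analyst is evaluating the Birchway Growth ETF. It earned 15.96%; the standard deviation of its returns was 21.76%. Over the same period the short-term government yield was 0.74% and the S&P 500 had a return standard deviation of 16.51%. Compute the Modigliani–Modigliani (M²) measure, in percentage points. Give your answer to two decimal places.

Sharpe = (Rp − Rf) / σp = (15.96% − 0.74%) / 21.76% = 0.6994
M² = Rf + Sharpe × σm = 0.74% + 0.6994 × 16.51% = 12.2871%

12.29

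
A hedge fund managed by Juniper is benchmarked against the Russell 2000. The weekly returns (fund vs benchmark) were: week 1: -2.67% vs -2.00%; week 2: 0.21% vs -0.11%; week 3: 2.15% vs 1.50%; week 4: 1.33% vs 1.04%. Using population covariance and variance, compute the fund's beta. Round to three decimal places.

1.345

r̄p = 0.2550%,  r̄m = 0.1075%
Cov = Σ(rp − r̄p)(rm − r̄m) / 4 = 2.4539
Var(rm) = Σ(rm − r̄m)² / 4 = 1.8244
β = Cov / Var = 2.4539 / 1.8244 = 1.3450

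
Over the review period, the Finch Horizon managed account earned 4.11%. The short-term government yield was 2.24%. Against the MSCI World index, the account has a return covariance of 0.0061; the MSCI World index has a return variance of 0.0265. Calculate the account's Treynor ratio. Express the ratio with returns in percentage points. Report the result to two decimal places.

8.12

β = Cov / Var = 0.0061 / 0.0265 = 0.2302
Treynor = (Rp − Rf) / β = (4.11% − 2.24%) / 0.2302 = 1.87 / 0.2302 = 8.1234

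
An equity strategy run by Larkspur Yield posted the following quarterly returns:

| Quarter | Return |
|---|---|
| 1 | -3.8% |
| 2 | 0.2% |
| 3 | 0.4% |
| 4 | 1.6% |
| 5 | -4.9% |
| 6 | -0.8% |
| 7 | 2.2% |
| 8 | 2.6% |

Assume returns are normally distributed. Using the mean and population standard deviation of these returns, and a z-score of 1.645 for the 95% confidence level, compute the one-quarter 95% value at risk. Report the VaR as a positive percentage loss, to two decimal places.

4.53

μ = (-3.8 + 0.2 + 0.4 + 1.6 − 4.9 − 0.8 + 2.2 + 2.6) / 8 = -2.50 / 8 = -0.3125%
Σ(r − μ)² = (-3.8 − (-0.3125))² + (0.2 − (-0.3125))² + … = 52.6688
σ = √[52.6688 / 8] = 2.5659%
VaR = −(μ − z·σ) = −(-0.3125 − 1.645 × 2.5659) = −(-4.5334) = 4.5334%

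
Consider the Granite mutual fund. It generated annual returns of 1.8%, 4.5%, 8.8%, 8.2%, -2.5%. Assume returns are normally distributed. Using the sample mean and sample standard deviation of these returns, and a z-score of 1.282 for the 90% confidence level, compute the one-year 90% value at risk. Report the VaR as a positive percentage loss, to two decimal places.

μ = (1.8 + 4.5 + 8.8 + 8.2 − 2.5) / 5 = 4.1600%
Sample σ = √[Σ(r − μ)² / 4] = √[87.8920 / 4] = √21.9730 = 4.6875%
VaR = −(μ − z·σ) = −(4.1600 − 1.282 × 4.6875) = −(-1.8494) = 1.8494%

1.85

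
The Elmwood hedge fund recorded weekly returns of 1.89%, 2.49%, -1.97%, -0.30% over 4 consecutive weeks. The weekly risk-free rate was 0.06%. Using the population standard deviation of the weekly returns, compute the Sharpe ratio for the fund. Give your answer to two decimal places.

0.26

r̄ = (1.89 + 2.49 − 1.97 − 0.3) / 4 = 0.5275%
Σ(r − r̄)² = 12.6301; population σ = √(12.6301/4) = 1.7769%
Sharpe = (r̄ − rf) / σ = (0.5275 − 0.06) / 1.7769 = 0.4675 / 1.7769 = 0.2631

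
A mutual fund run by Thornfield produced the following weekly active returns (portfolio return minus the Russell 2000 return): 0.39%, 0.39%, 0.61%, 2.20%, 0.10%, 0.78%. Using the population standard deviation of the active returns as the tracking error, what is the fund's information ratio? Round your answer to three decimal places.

1.090

r̄ = (0.39 + 0.39 + 0.61 + 2.2 + 0.1 + 0.78) / 6 = 0.7450%
Σ(r − r̄)² = 2.8046; population σ = √(2.8046/6) = 0.6837%
IR = r̄ / tracking error = 0.7450 / 0.6837 = 1.0897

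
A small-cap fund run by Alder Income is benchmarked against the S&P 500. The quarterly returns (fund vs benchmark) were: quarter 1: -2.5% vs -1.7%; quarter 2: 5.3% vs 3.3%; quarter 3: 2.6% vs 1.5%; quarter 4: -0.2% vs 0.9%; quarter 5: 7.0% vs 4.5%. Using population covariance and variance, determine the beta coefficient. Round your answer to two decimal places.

r̄p = 2.4400%,  r̄m = 1.7000%
Cov = Σ(rp − r̄p)(rm − r̄m) / 5 = 7.2440
Var(rm) = Σ(rm − r̄m)² / 5 = 4.5280
β = Cov / Var = 7.2440 / 4.5280 = 1.5998

1.60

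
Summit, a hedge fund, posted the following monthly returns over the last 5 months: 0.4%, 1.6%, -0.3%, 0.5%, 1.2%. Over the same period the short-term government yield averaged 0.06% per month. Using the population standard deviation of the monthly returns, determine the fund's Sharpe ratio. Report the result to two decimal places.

r̄ = (0.4 + 1.6 − 0.3 + 0.5 + 1.2) / 5 = 3.40 / 5 = 0.6800%
Population std dev = √[2.1880 / 5] = 0.6615%
Sharpe = (r̄ − rf) / σ = (0.6800 − 0.06) / 0.6615 = 0.6200 / 0.6615 = 0.9373

0.94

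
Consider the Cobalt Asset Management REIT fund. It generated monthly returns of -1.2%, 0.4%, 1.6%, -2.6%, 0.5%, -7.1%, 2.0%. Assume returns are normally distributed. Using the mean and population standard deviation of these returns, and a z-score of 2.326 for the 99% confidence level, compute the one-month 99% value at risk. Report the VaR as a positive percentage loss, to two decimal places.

Mean return r̄ = -6.40 / 7 = -0.9143%
Σ(r − r̄)² = (-1.2 − (-0.9143))² + (0.4 − (-0.9143))² + (1.6 − (-0.9143))² + … = 59.7286
population σ = √(59.7286 / 7) = √8.5327 = 2.9211%
VaR = −(r̄ − z·σ) = −(-0.9143 − 2.326 × 2.9211) = −(-7.7088) = 7.7088%

7.71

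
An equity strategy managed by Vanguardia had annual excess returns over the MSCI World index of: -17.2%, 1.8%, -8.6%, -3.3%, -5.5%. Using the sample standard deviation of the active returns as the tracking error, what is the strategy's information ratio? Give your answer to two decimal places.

r̄ = (-17.2 + 1.8 − 8.6 − 3.3 − 5.5) / 5 = -32.80 / 5 = -6.5600%
Sample std dev = √[199.0120 / 4] = 7.0536%
IR = r̄ / tracking error = -6.5600 / 7.0536 = -0.9300

-0.93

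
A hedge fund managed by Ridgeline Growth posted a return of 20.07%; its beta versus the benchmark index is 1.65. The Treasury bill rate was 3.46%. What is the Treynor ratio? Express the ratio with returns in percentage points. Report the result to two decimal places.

Treynor = (Rp − Rf) / β = (20.07% − 3.46%) / 1.65 = 16.61 / 1.65 = 10.0667

10.07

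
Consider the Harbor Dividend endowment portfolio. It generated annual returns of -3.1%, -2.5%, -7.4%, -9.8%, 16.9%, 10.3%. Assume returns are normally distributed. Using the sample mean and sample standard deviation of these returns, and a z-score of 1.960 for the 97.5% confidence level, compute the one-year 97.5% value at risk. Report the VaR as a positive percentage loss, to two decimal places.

r̄ = (-3.1 − 2.5 − 7.4 − 9.8 + 16.9 + 10.3) / 6 = 0.7333%
Σ(r − r̄)² = (-3.1 − 0.7333)² + (-2.5 − 0.7333)² + (-7.4 − 0.7333)² + … = 555.1333
sample σ = √(555.1333 / 5) = √111.0267 = 10.5369%
VaR = −(r̄ − z·σ) = −(0.7333 − 1.960 × 10.5369) = −(-19.9190) = 19.9190%

19.92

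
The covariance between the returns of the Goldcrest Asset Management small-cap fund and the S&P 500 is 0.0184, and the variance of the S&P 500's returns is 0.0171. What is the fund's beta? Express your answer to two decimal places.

β = Cov(Rp, Rm) / Var(Rm) = 0.0184 / 0.0171 = 1.0760

1.08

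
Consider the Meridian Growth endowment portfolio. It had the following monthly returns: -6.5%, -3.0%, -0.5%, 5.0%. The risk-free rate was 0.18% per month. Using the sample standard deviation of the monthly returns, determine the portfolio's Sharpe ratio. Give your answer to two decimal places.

-0.30

Mean return r̄ = -5.00 / 4 = -1.2500%
Σ(r − r̄)² = 70.2500; sample σ = √(70.2500/3) = 4.8391%
Sharpe = (r̄ − rf) / σ = (-1.2500 − 0.18) / 4.8391 = -1.4300 / 4.8391 = -0.2955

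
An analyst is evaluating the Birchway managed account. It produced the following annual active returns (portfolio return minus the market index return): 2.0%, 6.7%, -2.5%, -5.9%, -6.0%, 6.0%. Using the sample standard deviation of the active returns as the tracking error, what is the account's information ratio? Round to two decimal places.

μ = (2 + 6.7 − 2.5 − 5.9 − 6 + 6) / 6 = 0.0500%
Σ(r − μ)² = (2 − 0.0500)² + (6.7 − 0.0500)² + (-2.5 − 0.0500)² + … = 161.9350
σ = √[161.9350 / 5] = 5.6910%
IR = μ / tracking error = 0.0500 / 5.6910 = 0.0088

0.01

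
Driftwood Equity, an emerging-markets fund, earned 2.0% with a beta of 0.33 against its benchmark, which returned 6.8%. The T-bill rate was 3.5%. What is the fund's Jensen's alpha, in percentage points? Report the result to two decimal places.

CAPM expected return = Rf + β(Rm − Rf) = 3.5% + 0.33 × (6.8% − 3.5%) = 3.5 + 0.33 × 3.30 = 4.5890%
Jensen's α = Rp − E[R] = 2.0% − 4.5890% = -2.5890

-2.59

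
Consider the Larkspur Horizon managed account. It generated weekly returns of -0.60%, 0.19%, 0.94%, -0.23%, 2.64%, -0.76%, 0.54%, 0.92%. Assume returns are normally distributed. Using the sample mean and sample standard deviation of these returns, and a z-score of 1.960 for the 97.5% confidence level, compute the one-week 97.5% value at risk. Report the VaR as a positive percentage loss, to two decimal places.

r̄ = (-0.6 + 0.19 + 0.94 − 0.23 + 2.64 − 0.76 + 0.54 + 0.92) / 8 = 0.4550%
Σ(r − r̄)² = (-0.6 − 0.4550)² + (0.19 − 0.4550)² + … = 8.3616
sample σ = √(8.3616 / 7) = √1.1945 = 1.0929%
VaR = −(r̄ − z·σ) = −(0.4550 − 1.960 × 1.0929) = −(-1.6871) = 1.6871%

1.69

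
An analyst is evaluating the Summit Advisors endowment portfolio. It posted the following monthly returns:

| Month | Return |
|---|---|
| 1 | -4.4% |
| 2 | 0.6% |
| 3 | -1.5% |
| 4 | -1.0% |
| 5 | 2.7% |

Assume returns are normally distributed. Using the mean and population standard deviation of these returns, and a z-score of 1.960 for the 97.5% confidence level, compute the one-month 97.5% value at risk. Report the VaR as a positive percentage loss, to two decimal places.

r̄ = (-4.4 + 0.6 − 1.5 − 1 + 2.7) / 5 = -0.7200%
Σ(r − r̄)² = (-4.4 − (-0.7200))² + (0.6 − (-0.7200))² + (-1.5 − (-0.7200))² + … = 27.6680
σ = √[27.6680 / 5] = 2.3524%
VaR = −(r̄ − z·σ) = −(-0.7200 − 1.960 × 2.3524) = −(-5.3307) = 5.3307%

5.33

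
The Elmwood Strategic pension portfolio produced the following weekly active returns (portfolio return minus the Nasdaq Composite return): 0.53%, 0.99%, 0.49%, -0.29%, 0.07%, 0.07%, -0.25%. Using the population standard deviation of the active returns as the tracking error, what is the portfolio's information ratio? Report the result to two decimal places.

Mean return μ = 1.610 / 7 = 0.2300%
Population std dev = √[1.2872 / 7] = 0.4288%
IR = μ / tracking error = 0.2300 / 0.4288 = 0.5364

0.54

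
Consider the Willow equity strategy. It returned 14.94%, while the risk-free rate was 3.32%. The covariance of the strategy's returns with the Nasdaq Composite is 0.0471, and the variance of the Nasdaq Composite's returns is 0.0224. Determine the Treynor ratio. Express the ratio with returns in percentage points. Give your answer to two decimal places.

5.53

β = Cov / Var = 0.0471 / 0.0224 = 2.1027
Treynor = (Rp − Rf) / β = (14.94% − 3.32%) / 2.1027 = 11.62 / 2.1027 = 5.5262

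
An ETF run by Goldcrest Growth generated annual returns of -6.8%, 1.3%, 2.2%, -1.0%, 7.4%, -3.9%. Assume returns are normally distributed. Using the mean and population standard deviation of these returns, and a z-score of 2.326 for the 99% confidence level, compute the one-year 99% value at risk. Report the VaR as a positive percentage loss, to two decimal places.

Mean return r̄ = -0.80 / 6 = -0.1333%
Population std dev = √[123.6333 / 6] = 4.5393%
VaR = −(r̄ − z·σ) = −(-0.1333 − 2.326 × 4.5393) = −(-10.6917) = 10.6917%

10.69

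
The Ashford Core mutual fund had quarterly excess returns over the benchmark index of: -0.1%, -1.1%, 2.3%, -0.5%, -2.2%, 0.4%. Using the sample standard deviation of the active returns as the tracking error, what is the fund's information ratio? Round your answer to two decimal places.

-0.13

r̄ = (-0.1 − 1.1 + 2.3 − 0.5 − 2.2 + 0.4) / 6 = -1.20 / 6 = -0.2000%
Sample σ = √[Σ(r − r̄)² / 5] = √[11.5200 / 5] = √2.3040 = 1.5179%
IR = r̄ / tracking error = -0.2000 / 1.5179 = -0.1318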